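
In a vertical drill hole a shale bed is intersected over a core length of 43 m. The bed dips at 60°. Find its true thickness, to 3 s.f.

True thickness t = h · cos(dip) = 43 × cos 60°
t = 43 × 0.5000 = 21.500 m

21.5 m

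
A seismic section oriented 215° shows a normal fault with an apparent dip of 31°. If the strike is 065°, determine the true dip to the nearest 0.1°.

50.2°

β = acute angle between strike 065° and section 215° = 30°.
tan(true dip) = tan 31° / sin 30° = 1.2017
δ = arctan(1.2017) = 50.23°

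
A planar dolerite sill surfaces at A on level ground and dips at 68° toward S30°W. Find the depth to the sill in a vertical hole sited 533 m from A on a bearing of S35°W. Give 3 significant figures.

1310 m

The hole lies 5° from the dip direction, so the down-dip offset is 533 × cos 5° = 530.97 m.
Depth = down-dip offset × tan(dip) = 530.97 × tan 68° = 530.97 × 2.4751
Depth = 1314.20 m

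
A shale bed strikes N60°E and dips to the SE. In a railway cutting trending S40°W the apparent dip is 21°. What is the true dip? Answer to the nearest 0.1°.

β = acute angle between strike N60°E and section S40°W = 20°.
tan(true dip) = tan 21° / sin 20° = 1.1223
true dip = arctan 1.1223 = 48.30°

48.3°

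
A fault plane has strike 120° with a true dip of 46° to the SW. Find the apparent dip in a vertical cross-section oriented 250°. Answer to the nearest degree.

The strike is 120° and the section trends 250°; the acute angle between them is β = 50°.
tan(apparent dip) = tan 46° · sin 50° = 0.7933
α = arctan(0.7933) = 38.42°

38°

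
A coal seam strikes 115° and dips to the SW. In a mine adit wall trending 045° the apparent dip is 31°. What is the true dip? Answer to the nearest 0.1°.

32.6°

β = acute angle between strike 115° and section 045° = 70°.
tan δ = tan α / sin β = tan 31° / sin 70° = 0.6009 / 0.9397 = 0.6394
true dip = arctan 0.6394 = 32.60°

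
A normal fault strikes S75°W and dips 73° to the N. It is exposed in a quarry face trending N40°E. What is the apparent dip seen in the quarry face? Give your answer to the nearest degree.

62°

Angle between strike (S75°W) and section (N40°E): β = 35°.
tan(apparent dip) = tan 73° · sin 35° = 1.8761
α = arctan(1.8761) = 61.94°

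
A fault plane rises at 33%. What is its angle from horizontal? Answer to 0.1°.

18.3°

tan θ = 33/100 = 0.3300
θ = arctan(0.3300) = 18.26°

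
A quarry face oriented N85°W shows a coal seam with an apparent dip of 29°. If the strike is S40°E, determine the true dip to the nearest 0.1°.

38.1°

The section is 45° from the strike.
tan δ = tan α / sin β = tan 29° / sin 45° = 0.5543 / 0.7071 = 0.7839
δ = arctan(0.7839) = 38.09°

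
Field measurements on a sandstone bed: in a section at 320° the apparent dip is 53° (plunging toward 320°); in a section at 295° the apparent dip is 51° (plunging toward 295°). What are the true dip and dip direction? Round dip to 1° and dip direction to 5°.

The two traces are lines in the plane: v₁ = (sin 320°·cos 53°, cos 320°·cos 53°, −sin 53°), v₂ = (sin 295°·cos 51°, cos 295°·cos 51°, −sin 51°).
n = v₁ × v₂ = (-0.146, 0.155, 0.160) (taken with n_z > 0).
True dip = arccos(n_z / |n|) = arccos(0.6012) = 53.0°.
Dip direction = azimuth of (n_x, n_y) = atan2(-0.146, 0.155) = 317°.

true dip 53°, dip direction 315°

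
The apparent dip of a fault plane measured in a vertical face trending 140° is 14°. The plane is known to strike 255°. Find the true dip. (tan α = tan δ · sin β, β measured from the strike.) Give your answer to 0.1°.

15.4°

β = acute angle between strike 255° and section 140° = 65°.
tan(true dip) = tan 14° / sin 65° = 0.2751
true dip = arctan 0.2751 = 15.38°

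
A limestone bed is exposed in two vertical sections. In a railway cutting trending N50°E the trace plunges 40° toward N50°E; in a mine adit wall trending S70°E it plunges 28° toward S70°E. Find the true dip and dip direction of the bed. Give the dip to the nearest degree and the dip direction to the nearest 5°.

Each apparent-dip line lies in the plane. As unit vectors (x east, y north, z up), v₁ plunges 40°→N50°E and v₂ plunges 28°→S70°E.
The plane normal is n = v₁ × v₂ ∝ (0.425, 0.258, 0.586).
tan δ = √(n_x²+n_y²)/n_z = 0.497/0.586, so δ = 40.3°.
The horizontal component of n points toward azimuth atan2(n_x, n_y) = 59°, the dip direction.

true dip 40°, dip direction 060°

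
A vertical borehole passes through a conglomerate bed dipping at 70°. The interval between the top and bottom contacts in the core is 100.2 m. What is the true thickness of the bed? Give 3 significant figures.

34.3 m

True thickness t = h · cos(dip) = 100.2 × cos 70°
t = 100.2 × 0.3420 = 34.270 m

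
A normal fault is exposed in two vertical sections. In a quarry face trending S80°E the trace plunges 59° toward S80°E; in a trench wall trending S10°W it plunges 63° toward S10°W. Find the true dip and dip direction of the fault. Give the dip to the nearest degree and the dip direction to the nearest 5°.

true dip 69°, dip direction 150°

Each apparent-dip line lies in the plane. As unit vectors (x east, y north, z up), v₁ plunges 59°→S80°E and v₂ plunges 63°→S10°W.
n = v₁ × v₂ = (0.304, -0.520, 0.234) (taken with n_z > 0).
tan δ = √(n_x²+n_y²)/n_z = 0.602/0.234, so δ = 68.8°.
The horizontal component of n points toward azimuth atan2(n_x, n_y) = 150°, the dip direction.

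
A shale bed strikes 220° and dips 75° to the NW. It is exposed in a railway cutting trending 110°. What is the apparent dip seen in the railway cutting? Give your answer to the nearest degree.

74°

The section lies 70° from the strike.
tan α = tan 75° × sin 70° = 3.7321 × 0.9397 = 3.5070
apparent dip = arctan 3.5070 = 74.08°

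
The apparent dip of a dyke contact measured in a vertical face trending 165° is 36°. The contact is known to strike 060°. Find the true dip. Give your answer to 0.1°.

36.9°

β = acute angle between strike 060° and section 165° = 75°.
tan(true dip) = tan 36° / sin 75° = 0.7522
true dip = arctan 0.7522 = 36.95°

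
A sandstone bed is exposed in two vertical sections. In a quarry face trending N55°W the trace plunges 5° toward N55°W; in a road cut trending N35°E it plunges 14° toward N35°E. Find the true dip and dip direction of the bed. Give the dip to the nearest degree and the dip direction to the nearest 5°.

true dip 15°, dip direction 015°

The two traces are lines in the plane: v₁ = (sin 305°·cos 5°, cos 305°·cos 5°, −sin 5°), v₂ = (sin 35°·cos 14°, cos 35°·cos 14°, −sin 14°).
n = v₁ × v₂ = (0.069, 0.246, 0.967) (taken with n_z > 0).
Dip δ = arctan(|n_h|/n_z) = arctan(0.255/0.967) = 14.8°.
Dip direction = azimuth of (n_x, n_y) = atan2(0.069, 0.246) = 16°.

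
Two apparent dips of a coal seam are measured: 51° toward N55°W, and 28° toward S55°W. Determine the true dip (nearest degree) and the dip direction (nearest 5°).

true dip 51°, dip direction 300°

Each apparent-dip line lies in the plane. As unit vectors (x east, y north, z up), v₁ plunges 51°→N55°W and v₂ plunges 28°→S55°W.
The plane normal is n = v₁ × v₂ ∝ (-0.563, 0.320, 0.522).
tan δ = √(n_x²+n_y²)/n_z = 0.648/0.522, so δ = 51.1°.
The horizontal component of n points toward azimuth atan2(n_x, n_y) = 300°, the dip direction.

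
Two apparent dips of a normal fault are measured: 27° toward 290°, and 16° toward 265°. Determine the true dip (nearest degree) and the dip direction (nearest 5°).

Represent each trace as a vector plunging at its apparent dip toward its trend (east-north-up frame): v₁ = (-0.837, 0.305, -0.454), v₂ = (-0.958, -0.084, -0.276).
Cross product v₁ × v₂ gives the pole to the plane: n ∝ (-0.122, 0.204, 0.362).
tan δ = √(n_x²+n_y²)/n_z = 0.238/0.362, so δ = 33.3°.
Dip direction = atan2(-0.122, 0.204) = 329° (azimuth of n's horizontal projection).

true dip 33°, dip direction 330°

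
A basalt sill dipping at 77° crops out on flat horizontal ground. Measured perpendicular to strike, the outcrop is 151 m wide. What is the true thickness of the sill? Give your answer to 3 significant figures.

147 m

True thickness t = w · sin(dip) = 151 × sin 77°
t = 151 × 0.9744 = 147.130 m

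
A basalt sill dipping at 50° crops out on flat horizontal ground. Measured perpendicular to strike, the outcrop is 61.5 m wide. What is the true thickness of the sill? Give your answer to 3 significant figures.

True thickness t = w · sin(dip) = 61.5 × sin 50°
t = 61.5 × 0.7660 = 47.112 m

47.1 m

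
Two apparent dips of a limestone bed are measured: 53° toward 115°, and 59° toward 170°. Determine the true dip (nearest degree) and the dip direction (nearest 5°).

true dip 60°, dip direction 155°

Each apparent-dip line lies in the plane. As unit vectors (x east, y north, z up), v₁ plunges 53°→115° and v₂ plunges 59°→170°.
The plane normal is n = v₁ × v₂ ∝ (0.187, -0.396, 0.254).
Dip δ = arctan(|n_h|/n_z) = arctan(0.438/0.254) = 59.9°.
Dip direction = atan2(0.187, -0.396) = 155° (azimuth of n's horizontal projection).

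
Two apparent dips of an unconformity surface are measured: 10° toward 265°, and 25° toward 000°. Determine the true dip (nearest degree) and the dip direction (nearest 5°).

Each apparent-dip line lies in the plane. As unit vectors (x east, y north, z up), v₁ plunges 10°→265° and v₂ plunges 25°→000°.
The plane normal is n = v₁ × v₂ ∝ (-0.194, 0.415, 0.889).
tan δ = √(n_x²+n_y²)/n_z = 0.458/0.889, so δ = 27.2°.
The horizontal component of n points toward azimuth atan2(n_x, n_y) = 335°, the dip direction.

true dip 27°, dip direction 335°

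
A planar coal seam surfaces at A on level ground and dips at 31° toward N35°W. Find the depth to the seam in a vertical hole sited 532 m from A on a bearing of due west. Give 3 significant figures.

The hole lies 55° from the dip direction, so the down-dip offset is 532 × cos 55° = 305.14 m.
Depth = down-dip offset × tan(dip) = 305.14 × tan 31° = 305.14 × 0.6009
Depth = 183.35 m

183 m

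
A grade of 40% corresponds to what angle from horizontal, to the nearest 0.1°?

21.8°

tan θ = 40/100 = 0.4000
θ = arctan(0.4000) = 21.80°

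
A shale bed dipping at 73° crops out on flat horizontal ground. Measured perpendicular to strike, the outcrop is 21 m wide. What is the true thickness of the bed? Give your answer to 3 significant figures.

True thickness t = w · sin(dip) = 21 × sin 73°
t = 21 × 0.9563 = 20.082 m

20.1 m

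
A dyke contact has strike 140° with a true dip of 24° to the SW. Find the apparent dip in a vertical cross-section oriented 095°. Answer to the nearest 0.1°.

Angle between strike (140°) and section (095°): β = 45°.
tan α = tan 24° × sin 45° = 0.4452 × 0.7071 = 0.3148
α = arctan(0.3148) = 17.48°

17.5°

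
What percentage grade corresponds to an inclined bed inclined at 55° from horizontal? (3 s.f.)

143%

grade % = 100 × tan 55° = 100 × 1.4281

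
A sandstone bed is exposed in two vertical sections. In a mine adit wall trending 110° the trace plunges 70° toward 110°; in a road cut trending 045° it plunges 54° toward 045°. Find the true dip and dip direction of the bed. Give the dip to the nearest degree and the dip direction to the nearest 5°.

true dip 70°, dip direction 105°

Represent each trace as a vector plunging at its apparent dip toward its trend (east-north-up frame): v₁ = (0.321, -0.117, -0.940), v₂ = (0.416, 0.416, -0.809).
The plane normal is n = v₁ × v₂ ∝ (0.485, -0.131, 0.182).
True dip = arccos(n_z / |n|) = arccos(0.3409) = 70.1°.
Dip direction = azimuth of (n_x, n_y) = atan2(0.485, -0.131) = 105°.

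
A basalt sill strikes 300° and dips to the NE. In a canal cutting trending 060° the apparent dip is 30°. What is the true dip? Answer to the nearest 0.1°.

33.7°

The section is 60° from the strike.
tan δ = tan α / sin β = tan 30° / sin 60° = 0.5774 / 0.8660 = 0.6667
δ = arctan(0.6667) = 33.69°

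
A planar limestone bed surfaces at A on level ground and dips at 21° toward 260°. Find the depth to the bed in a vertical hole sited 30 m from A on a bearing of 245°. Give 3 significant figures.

11.1 m

The hole lies 15° from the dip direction, so the down-dip offset is 30 × cos 15° = 28.98 m.
Depth = down-dip offset × tan(dip) = 28.98 × tan 21° = 28.98 × 0.3839
Depth = 11.12 m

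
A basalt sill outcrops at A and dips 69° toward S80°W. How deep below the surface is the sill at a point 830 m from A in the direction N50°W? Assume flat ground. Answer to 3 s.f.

1390 m

The hole lies 50° from the dip direction, so the down-dip offset is 830 × cos 50° = 533.51 m.
Depth = down-dip offset × tan(dip) = 533.51 × tan 69° = 533.51 × 2.6051
Depth = 1389.85 m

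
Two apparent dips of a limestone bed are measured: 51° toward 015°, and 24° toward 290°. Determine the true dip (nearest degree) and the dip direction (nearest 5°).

The two traces are lines in the plane: v₁ = (sin 15°·cos 51°, cos 15°·cos 51°, −sin 51°), v₂ = (sin 290°·cos 24°, cos 290°·cos 24°, −sin 24°).
The plane normal is n = v₁ × v₂ ∝ (-0.004, 0.733, 0.573).
True dip = arccos(n_z / |n|) = arccos(0.6155) = 52.0°.
The horizontal component of n points toward azimuth atan2(n_x, n_y) = 360°, the dip direction.

true dip 52°, dip direction 000°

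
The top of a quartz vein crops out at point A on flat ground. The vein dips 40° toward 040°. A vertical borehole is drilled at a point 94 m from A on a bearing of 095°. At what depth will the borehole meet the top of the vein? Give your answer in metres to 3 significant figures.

The hole lies 55° from the dip direction, so the down-dip offset is 94 × cos 55° = 53.92 m.
Depth = down-dip offset × tan(dip) = 53.92 × tan 40° = 53.92 × 0.8391
Depth = 45.24 m

45.2 m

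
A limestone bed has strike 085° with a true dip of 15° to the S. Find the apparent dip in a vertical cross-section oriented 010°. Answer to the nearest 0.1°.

The strike is 085° and the section trends 010°; the acute angle between them is β = 75°.
tan α = tan 15° × sin 75° = 0.2679 × 0.9659 = 0.2588
α = arctan(0.2588) = 14.51°

14.5°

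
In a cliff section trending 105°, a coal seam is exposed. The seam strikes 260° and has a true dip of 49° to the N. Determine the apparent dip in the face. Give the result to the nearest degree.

26°

Angle between strike (260°) and section (105°): β = 25°.
tan(apparent dip) = tan 49° · sin 25° = 0.4862
apparent dip = arctan 0.4862 = 25.93°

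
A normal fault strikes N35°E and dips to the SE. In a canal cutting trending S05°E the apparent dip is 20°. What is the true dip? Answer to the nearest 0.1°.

The section is 40° from the strike.
tan δ = tan α / sin β = tan 20° / sin 40° = 0.3640 / 0.6428 = 0.5662
δ = arctan(0.5662) = 29.52°

29.5°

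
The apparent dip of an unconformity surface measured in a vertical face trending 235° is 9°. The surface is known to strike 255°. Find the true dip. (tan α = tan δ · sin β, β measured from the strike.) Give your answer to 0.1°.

β = acute angle between strike 255° and section 235° = 20°.
tan(true dip) = tan 9° / sin 20° = 0.4631
δ = arctan(0.4631) = 24.85°

24.8°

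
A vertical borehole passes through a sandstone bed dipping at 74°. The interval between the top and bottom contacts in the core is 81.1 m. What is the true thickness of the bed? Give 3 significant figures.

True thickness t = h · cos(dip) = 81.1 × cos 74°
t = 81.1 × 0.2756 = 22.354 m

22.4 m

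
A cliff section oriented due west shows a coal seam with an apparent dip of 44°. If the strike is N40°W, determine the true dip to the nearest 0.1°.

51.6°

β = acute angle between strike N40°W and section due west = 50°.
tan δ = tan α / sin β = tan 44° / sin 50° = 0.9657 / 0.7660 = 1.2606
true dip = arctan 1.2606 = 51.58°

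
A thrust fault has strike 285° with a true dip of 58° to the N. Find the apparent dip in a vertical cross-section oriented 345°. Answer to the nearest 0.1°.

The strike is 285° and the section trends 345°; the acute angle between them is β = 60°.
tan(apparent dip) = tan 58° · sin 60° = 1.3859
α = arctan(1.3859) = 54.19°

54.2°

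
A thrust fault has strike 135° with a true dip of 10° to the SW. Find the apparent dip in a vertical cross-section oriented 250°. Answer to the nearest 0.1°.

9.1°

The section lies 65° from the strike.
tan α = tan 10° × sin 65° = 0.1763 × 0.9063 = 0.1598
α = arctan(0.1598) = 9.08°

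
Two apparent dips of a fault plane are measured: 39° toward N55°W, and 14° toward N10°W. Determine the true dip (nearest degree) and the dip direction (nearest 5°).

true dip 43°, dip direction 275°

The two traces are lines in the plane: v₁ = (sin 305°·cos 39°, cos 305°·cos 39°, −sin 39°), v₂ = (sin 350°·cos 14°, cos 350°·cos 14°, −sin 14°).
n = v₁ × v₂ = (-0.494, 0.048, 0.533) (taken with n_z > 0).
True dip = arccos(n_z / |n|) = arccos(0.7323) = 42.9°.
Dip direction = azimuth of (n_x, n_y) = atan2(-0.494, 0.048) = 276°.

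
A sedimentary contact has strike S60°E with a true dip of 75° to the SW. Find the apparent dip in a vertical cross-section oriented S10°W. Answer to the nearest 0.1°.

74.1°

Angle between strike (S60°E) and section (S10°W): β = 70°.
tan α = tan 75° × sin 70° = 3.7321 × 0.9397 = 3.5070
apparent dip = arctan 3.5070 = 74.08°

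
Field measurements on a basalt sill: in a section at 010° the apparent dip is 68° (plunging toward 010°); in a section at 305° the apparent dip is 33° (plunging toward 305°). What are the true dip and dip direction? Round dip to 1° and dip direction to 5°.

true dip 68°, dip direction 020°

The two traces are lines in the plane: v₁ = (sin 10°·cos 68°, cos 10°·cos 68°, −sin 68°), v₂ = (sin 305°·cos 33°, cos 305°·cos 33°, −sin 33°).
The plane normal is n = v₁ × v₂ ∝ (0.245, 0.672, 0.285).
True dip = arccos(n_z / |n|) = arccos(0.3697) = 68.3°.
Dip direction = azimuth of (n_x, n_y) = atan2(0.245, 0.672) = 20°.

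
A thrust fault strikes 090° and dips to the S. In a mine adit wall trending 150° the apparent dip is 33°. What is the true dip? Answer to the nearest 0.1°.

β = acute angle between strike 090° and section 150° = 60°.
tan δ = tan α / sin β = tan 33° / sin 60° = 0.6494 / 0.8660 = 0.7499
δ = arctan(0.7499) = 36.87°

36.9°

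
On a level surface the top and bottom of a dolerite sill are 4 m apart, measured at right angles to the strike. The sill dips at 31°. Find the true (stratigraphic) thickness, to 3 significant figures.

True thickness t = w · sin(dip) = 4 × sin 31°
t = 4 × 0.5150 = 2.060 m

2.06 m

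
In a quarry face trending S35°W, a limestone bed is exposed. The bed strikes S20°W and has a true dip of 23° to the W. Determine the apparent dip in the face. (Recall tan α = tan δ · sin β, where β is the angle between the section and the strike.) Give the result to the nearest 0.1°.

6.3°

Angle between strike (S20°W) and section (S35°W): β = 15°.
tan(apparent dip) = tan 23° · sin 15° = 0.1099
α = arctan(0.1099) = 6.27°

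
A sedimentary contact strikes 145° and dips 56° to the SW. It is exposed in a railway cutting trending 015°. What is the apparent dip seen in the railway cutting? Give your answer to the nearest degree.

The section lies 50° from the strike.
tan(apparent dip) = tan 56° · sin 50° = 1.1357
α = arctan(1.1357) = 48.64°

49°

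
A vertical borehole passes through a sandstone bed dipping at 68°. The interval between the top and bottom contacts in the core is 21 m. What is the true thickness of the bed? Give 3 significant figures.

True thickness t = h · cos(dip) = 21 × cos 68°
t = 21 × 0.3746 = 7.867 m

7.87 m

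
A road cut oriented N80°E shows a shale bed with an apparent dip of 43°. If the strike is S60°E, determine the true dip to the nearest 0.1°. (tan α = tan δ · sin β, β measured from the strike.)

β = acute angle between strike S60°E and section N80°E = 40°.
tan(true dip) = tan 43° / sin 40° = 1.4507
δ = arctan(1.4507) = 55.42°

55.4°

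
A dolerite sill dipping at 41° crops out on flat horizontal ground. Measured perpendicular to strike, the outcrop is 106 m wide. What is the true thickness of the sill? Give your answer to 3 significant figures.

True thickness t = w · sin(dip) = 106 × sin 41°
t = 106 × 0.6561 = 69.542 m

69.5 m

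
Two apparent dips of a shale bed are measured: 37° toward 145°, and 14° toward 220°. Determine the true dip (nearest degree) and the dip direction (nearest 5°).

true dip 37°, dip direction 150°

Each apparent-dip line lies in the plane. As unit vectors (x east, y north, z up), v₁ plunges 37°→145° and v₂ plunges 14°→220°.
n = v₁ × v₂ = (0.289, -0.486, 0.749) (taken with n_z > 0).
True dip = arccos(n_z / |n|) = arccos(0.7978) = 37.1°.
Dip direction = azimuth of (n_x, n_y) = atan2(0.289, -0.486) = 149°.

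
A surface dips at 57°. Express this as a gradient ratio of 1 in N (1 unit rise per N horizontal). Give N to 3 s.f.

1 in 0.649

1 : N means tan θ = 1/N, so N = 1/tan 57° = 1/1.5399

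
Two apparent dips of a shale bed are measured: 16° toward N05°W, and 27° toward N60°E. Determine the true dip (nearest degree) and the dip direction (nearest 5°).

The two traces are lines in the plane: v₁ = (sin 355°·cos 16°, cos 355°·cos 16°, −sin 16°), v₂ = (sin 60°·cos 27°, cos 60°·cos 27°, −sin 27°).
The plane normal is n = v₁ × v₂ ∝ (0.312, 0.251, 0.776).
True dip = arccos(n_z / |n|) = arccos(0.8888) = 27.3°.
Dip direction = atan2(0.312, 0.251) = 51° (azimuth of n's horizontal projection).

true dip 27°, dip direction 050°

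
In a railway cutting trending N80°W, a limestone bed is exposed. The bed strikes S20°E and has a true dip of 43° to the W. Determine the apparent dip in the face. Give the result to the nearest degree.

39°

The strike is S20°E and the section trends N80°W; the acute angle between them is β = 60°.
tan α = tan 43° × sin 60° = 0.9325 × 0.8660 = 0.8076
α = arctan(0.8076) = 38.92°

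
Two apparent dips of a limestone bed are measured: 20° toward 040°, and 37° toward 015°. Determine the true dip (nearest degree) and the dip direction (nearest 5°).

Represent each trace as a vector plunging at its apparent dip toward its trend (east-north-up frame): v₁ = (0.604, 0.720, -0.342), v₂ = (0.207, 0.771, -0.602).
The plane normal is n = v₁ × v₂ ∝ (-0.169, 0.293, 0.317).
Dip δ = arctan(|n_h|/n_z) = arctan(0.338/0.317) = 46.8°.
Dip direction = atan2(-0.169, 0.293) = 330° (azimuth of n's horizontal projection).

true dip 47°, dip direction 330°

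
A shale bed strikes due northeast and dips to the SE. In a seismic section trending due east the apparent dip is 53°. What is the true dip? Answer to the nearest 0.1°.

β = acute angle between strike due northeast and section due east = 45°.
tan(true dip) = tan 53° / sin 45° = 1.8767
true dip = arctan 1.8767 = 61.95°

61.9°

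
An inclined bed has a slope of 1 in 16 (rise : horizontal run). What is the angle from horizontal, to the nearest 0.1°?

3.6°

tan θ = 1/16 = 0.0625
θ = arctan(0.0625) = 3.58°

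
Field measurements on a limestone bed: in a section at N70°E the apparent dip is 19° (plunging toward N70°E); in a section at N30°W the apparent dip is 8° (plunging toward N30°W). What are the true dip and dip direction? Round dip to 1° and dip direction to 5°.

Represent each trace as a vector plunging at its apparent dip toward its trend (east-north-up frame): v₁ = (0.888, 0.323, -0.326), v₂ = (-0.495, 0.858, -0.139).
n = v₁ × v₂ = (0.234, 0.285, 0.922) (taken with n_z > 0).
Dip δ = arctan(|n_h|/n_z) = arctan(0.369/0.922) = 21.8°.
The horizontal component of n points toward azimuth atan2(n_x, n_y) = 39°, the dip direction.

true dip 22°, dip direction 040°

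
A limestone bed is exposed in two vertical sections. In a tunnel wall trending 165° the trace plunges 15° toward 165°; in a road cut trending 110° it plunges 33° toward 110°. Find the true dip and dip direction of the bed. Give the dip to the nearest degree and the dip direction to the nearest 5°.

true dip 33°, dip direction 100°

Represent each trace as a vector plunging at its apparent dip toward its trend (east-north-up frame): v₁ = (0.250, -0.933, -0.259), v₂ = (0.788, -0.287, -0.545).
Cross product v₁ × v₂ gives the pole to the plane: n ∝ (0.434, -0.068, 0.664).
True dip = arccos(n_z / |n|) = arccos(0.8339) = 33.5°.
Dip direction = azimuth of (n_x, n_y) = atan2(0.434, -0.068) = 99°.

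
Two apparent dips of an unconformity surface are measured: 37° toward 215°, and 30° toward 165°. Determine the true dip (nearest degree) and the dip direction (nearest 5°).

true dip 37°, dip direction 205°

The two traces are lines in the plane: v₁ = (sin 215°·cos 37°, cos 215°·cos 37°, −sin 37°), v₂ = (sin 165°·cos 30°, cos 165°·cos 30°, −sin 30°).
Cross product v₁ × v₂ gives the pole to the plane: n ∝ (-0.176, -0.364, 0.530).
True dip = arccos(n_z / |n|) = arccos(0.7949) = 37.4°.
Dip direction = azimuth of (n_x, n_y) = atan2(-0.176, -0.364) = 206°.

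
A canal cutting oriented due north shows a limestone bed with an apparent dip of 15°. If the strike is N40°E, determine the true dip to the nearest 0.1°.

22.6°

β = acute angle between strike N40°E and section due north = 40°.
tan(true dip) = tan 15° / sin 40° = 0.4169
δ = arctan(0.4169) = 22.63°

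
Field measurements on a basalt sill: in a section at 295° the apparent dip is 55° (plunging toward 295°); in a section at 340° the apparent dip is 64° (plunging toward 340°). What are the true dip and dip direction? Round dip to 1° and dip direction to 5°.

true dip 64°, dip direction 340°

The two traces are lines in the plane: v₁ = (sin 295°·cos 55°, cos 295°·cos 55°, −sin 55°), v₂ = (sin 340°·cos 64°, cos 340°·cos 64°, −sin 64°).
n = v₁ × v₂ = (-0.120, 0.344, 0.178) (taken with n_z > 0).
tan δ = √(n_x²+n_y²)/n_z = 0.365/0.178, so δ = 64.0°.
Dip direction = azimuth of (n_x, n_y) = atan2(-0.120, 0.344) = 341°.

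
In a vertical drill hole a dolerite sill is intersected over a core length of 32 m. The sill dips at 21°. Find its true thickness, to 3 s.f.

29.9 m

True thickness t = h · cos(dip) = 32 × cos 21°
t = 32 × 0.9336 = 29.875 m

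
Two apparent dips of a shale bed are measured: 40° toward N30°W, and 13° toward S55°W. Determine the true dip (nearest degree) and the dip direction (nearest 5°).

Represent each trace as a vector plunging at its apparent dip toward its trend (east-north-up frame): v₁ = (-0.383, 0.663, -0.643), v₂ = (-0.798, -0.559, -0.225).
n = v₁ × v₂ = (-0.508, 0.427, 0.744) (taken with n_z > 0).
tan δ = √(n_x²+n_y²)/n_z = 0.664/0.744, so δ = 41.8°.
The horizontal component of n points toward azimuth atan2(n_x, n_y) = 310°, the dip direction.

true dip 42°, dip direction 310°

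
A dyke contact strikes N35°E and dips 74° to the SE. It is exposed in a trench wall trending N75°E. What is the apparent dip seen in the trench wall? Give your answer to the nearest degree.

66°

Angle between strike (N35°E) and section (N75°E): β = 40°.
tan(apparent dip) = tan 74° · sin 40° = 2.2417
α = arctan(2.2417) = 65.96°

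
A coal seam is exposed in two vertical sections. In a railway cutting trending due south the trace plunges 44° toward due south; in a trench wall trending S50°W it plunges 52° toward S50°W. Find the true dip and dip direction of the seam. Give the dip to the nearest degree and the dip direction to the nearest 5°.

Represent each trace as a vector plunging at its apparent dip toward its trend (east-north-up frame): v₁ = (0.000, -0.719, -0.695), v₂ = (-0.472, -0.396, -0.788).
Cross product v₁ × v₂ gives the pole to the plane: n ∝ (-0.292, -0.328, 0.339).
tan δ = √(n_x²+n_y²)/n_z = 0.439/0.339, so δ = 52.3°.
Dip direction = atan2(-0.292, -0.328) = 222° (azimuth of n's horizontal projection).

true dip 52°, dip direction 220°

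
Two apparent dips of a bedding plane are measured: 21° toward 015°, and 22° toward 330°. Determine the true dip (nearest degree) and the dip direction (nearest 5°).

true dip 23°, dip direction 350°

Each apparent-dip line lies in the plane. As unit vectors (x east, y north, z up), v₁ plunges 21°→015° and v₂ plunges 22°→330°.
The plane normal is n = v₁ × v₂ ∝ (-0.050, 0.257, 0.612).
Dip δ = arctan(|n_h|/n_z) = arctan(0.261/0.612) = 23.1°.
The horizontal component of n points toward azimuth atan2(n_x, n_y) = 349°, the dip direction.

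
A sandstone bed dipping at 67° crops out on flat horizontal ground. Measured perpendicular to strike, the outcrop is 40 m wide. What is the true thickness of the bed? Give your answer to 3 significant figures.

True thickness t = w · sin(dip) = 40 × sin 67°
t = 40 × 0.9205 = 36.820 m

36.8 m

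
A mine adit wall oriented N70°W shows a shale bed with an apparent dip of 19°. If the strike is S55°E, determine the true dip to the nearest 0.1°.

53.1°

The section is 15° from the strike.
tan(true dip) = tan 19° / sin 15° = 1.3304
δ = arctan(1.3304) = 53.07°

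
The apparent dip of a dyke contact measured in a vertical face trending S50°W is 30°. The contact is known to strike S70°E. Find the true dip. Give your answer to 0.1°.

33.7°

The section is 60° from the strike.
tan δ = tan α / sin β = tan 30° / sin 60° = 0.5774 / 0.8660 = 0.6667
δ = arctan(0.6667) = 33.69°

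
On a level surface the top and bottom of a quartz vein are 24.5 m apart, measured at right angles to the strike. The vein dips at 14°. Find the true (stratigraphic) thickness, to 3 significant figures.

True thickness t = w · sin(dip) = 24.5 × sin 14°
t = 24.5 × 0.2419 = 5.927 m

5.93 m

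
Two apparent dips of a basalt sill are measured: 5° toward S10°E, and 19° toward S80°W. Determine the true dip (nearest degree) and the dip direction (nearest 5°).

The two traces are lines in the plane: v₁ = (sin 170°·cos 5°, cos 170°·cos 5°, −sin 5°), v₂ = (sin 260°·cos 19°, cos 260°·cos 19°, −sin 19°).
Cross product v₁ × v₂ gives the pole to the plane: n ∝ (-0.305, -0.137, 0.942).
Dip δ = arctan(|n_h|/n_z) = arctan(0.335/0.942) = 19.6°.
The horizontal component of n points toward azimuth atan2(n_x, n_y) = 246°, the dip direction.

true dip 20°, dip direction 245°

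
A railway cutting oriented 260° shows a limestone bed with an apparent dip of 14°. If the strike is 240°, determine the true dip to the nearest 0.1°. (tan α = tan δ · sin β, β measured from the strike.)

β = acute angle between strike 240° and section 260° = 20°.
tan δ = tan α / sin β = tan 14° / sin 20° = 0.2493 / 0.3420 = 0.7290
true dip = arctan 0.7290 = 36.09°

36.1°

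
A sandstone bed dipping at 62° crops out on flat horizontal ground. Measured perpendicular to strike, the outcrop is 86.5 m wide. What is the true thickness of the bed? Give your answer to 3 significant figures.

True thickness t = w · sin(dip) = 86.5 × sin 62°
t = 86.5 × 0.8829 = 76.375 m

76.4 m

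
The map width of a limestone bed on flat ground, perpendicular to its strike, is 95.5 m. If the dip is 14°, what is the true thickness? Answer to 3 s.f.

True thickness t = w · sin(dip) = 95.5 × sin 14°
t = 95.5 × 0.2419 = 23.104 m

23.1 m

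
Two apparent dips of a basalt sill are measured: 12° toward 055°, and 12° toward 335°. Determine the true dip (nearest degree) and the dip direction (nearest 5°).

true dip 16°, dip direction 015°

Each apparent-dip line lies in the plane. As unit vectors (x east, y north, z up), v₁ plunges 12°→055° and v₂ plunges 12°→335°.
The plane normal is n = v₁ × v₂ ∝ (0.068, 0.253, 0.942).
True dip = arccos(n_z / |n|) = arccos(0.9636) = 15.5°.
The horizontal component of n points toward azimuth atan2(n_x, n_y) = 15°, the dip direction.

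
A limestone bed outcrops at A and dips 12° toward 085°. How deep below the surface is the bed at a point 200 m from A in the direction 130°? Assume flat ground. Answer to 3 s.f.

The hole lies 45° from the dip direction, so the down-dip offset is 200 × cos 45° = 141.42 m.
Depth = down-dip offset × tan(dip) = 141.42 × tan 12° = 141.42 × 0.2126
Depth = 30.06 m

30.1 m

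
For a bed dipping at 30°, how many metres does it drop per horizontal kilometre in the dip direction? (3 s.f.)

577 m

drop per km = 1000 × tan 30° = 1000 × 0.5774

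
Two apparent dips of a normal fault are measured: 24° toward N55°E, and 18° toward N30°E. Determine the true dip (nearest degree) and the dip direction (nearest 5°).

The two traces are lines in the plane: v₁ = (sin 55°·cos 24°, cos 55°·cos 24°, −sin 24°), v₂ = (sin 30°·cos 18°, cos 30°·cos 18°, −sin 18°).
Cross product v₁ × v₂ gives the pole to the plane: n ∝ (0.173, 0.038, 0.367).
tan δ = √(n_x²+n_y²)/n_z = 0.177/0.367, so δ = 25.8°.
Dip direction = atan2(0.173, 0.038) = 78° (azimuth of n's horizontal projection).

true dip 26°, dip direction 080°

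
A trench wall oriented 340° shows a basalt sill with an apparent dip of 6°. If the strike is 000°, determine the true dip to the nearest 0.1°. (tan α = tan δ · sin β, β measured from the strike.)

The section is 20° from the strike.
tan δ = tan α / sin β = tan 6° / sin 20° = 0.1051 / 0.3420 = 0.3073
true dip = arctan 0.3073 = 17.08°

17.1°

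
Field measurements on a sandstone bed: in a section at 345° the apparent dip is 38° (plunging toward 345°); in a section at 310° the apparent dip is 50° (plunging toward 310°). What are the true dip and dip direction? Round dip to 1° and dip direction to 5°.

The two traces are lines in the plane: v₁ = (sin 345°·cos 38°, cos 345°·cos 38°, −sin 38°), v₂ = (sin 310°·cos 50°, cos 310°·cos 50°, −sin 50°).
Cross product v₁ × v₂ gives the pole to the plane: n ∝ (-0.329, 0.147, 0.291).
Dip δ = arctan(|n_h|/n_z) = arctan(0.360/0.291) = 51.1°.
Dip direction = atan2(-0.329, 0.147) = 294° (azimuth of n's horizontal projection).

true dip 51°, dip direction 295°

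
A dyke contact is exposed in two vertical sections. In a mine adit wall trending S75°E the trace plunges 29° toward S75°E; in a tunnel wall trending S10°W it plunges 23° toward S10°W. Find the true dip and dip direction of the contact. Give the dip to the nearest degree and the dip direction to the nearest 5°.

true dip 34°, dip direction 140°

Each apparent-dip line lies in the plane. As unit vectors (x east, y north, z up), v₁ plunges 29°→S75°E and v₂ plunges 23°→S10°W.
n = v₁ × v₂ = (0.351, -0.408, 0.802) (taken with n_z > 0).
tan δ = √(n_x²+n_y²)/n_z = 0.538/0.802, so δ = 33.8°.
The horizontal component of n points toward azimuth atan2(n_x, n_y) = 139°, the dip direction.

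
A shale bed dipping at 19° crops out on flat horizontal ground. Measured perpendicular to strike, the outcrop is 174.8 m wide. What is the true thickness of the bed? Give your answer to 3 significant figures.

True thickness t = w · sin(dip) = 174.8 × sin 19°
t = 174.8 × 0.3256 = 56.909 m

56.9 m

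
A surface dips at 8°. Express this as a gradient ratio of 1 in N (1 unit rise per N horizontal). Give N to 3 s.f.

1 : N means tan θ = 1/N, so N = 1/tan 8° = 1/0.1405

1 in 7.12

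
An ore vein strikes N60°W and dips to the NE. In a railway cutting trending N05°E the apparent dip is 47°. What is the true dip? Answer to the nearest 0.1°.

The section is 65° from the strike.
tan δ = tan α / sin β = tan 47° / sin 65° = 1.0724 / 0.9063 = 1.1832
true dip = arctan 1.1832 = 49.80°

49.8°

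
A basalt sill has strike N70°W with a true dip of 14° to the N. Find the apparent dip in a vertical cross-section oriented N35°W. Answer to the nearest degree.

8°

Angle between strike (N70°W) and section (N35°W): β = 35°.
tan α = tan 14° × sin 35° = 0.2493 × 0.5736 = 0.1430
apparent dip = arctan 0.1430 = 8.14°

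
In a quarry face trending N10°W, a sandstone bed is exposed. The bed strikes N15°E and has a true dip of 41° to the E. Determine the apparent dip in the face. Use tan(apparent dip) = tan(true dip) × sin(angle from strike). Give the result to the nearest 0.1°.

20.2°

The strike is N15°E and the section trends N10°W; the acute angle between them is β = 25°.
tan(apparent dip) = tan 41° · sin 25° = 0.3674
apparent dip = arctan 0.3674 = 20.17°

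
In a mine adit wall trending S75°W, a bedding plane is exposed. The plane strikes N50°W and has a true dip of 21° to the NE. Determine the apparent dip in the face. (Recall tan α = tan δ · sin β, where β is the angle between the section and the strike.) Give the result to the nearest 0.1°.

17.5°

The strike is N50°W and the section trends S75°W; the acute angle between them is β = 55°.
tan(apparent dip) = tan 21° · sin 55° = 0.3144
α = arctan(0.3144) = 17.46°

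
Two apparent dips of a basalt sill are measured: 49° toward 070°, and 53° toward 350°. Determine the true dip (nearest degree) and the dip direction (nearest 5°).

Represent each trace as a vector plunging at its apparent dip toward its trend (east-north-up frame): v₁ = (0.616, 0.224, -0.755), v₂ = (-0.105, 0.593, -0.799).
n = v₁ × v₂ = (0.268, 0.571, 0.389) (taken with n_z > 0).
tan δ = √(n_x²+n_y²)/n_z = 0.631/0.389, so δ = 58.4°.
Dip direction = azimuth of (n_x, n_y) = atan2(0.268, 0.571) = 25°.

true dip 58°, dip direction 025°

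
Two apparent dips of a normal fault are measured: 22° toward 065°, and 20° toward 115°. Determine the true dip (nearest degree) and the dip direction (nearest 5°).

true dip 23°, dip direction 085°

The two traces are lines in the plane: v₁ = (sin 65°·cos 22°, cos 65°·cos 22°, −sin 22°), v₂ = (sin 115°·cos 20°, cos 115°·cos 20°, −sin 20°).
The plane normal is n = v₁ × v₂ ∝ (0.283, 0.032, 0.667).
True dip = arccos(n_z / |n|) = arccos(0.9199) = 23.1°.
Dip direction = atan2(0.283, 0.032) = 84° (azimuth of n's horizontal projection).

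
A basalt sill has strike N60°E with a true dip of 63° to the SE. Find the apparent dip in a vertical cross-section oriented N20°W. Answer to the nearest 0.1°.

62.6°

The section lies 80° from the strike.
tan(apparent dip) = tan 63° · sin 80° = 1.9328
apparent dip = arctan 1.9328 = 62.64°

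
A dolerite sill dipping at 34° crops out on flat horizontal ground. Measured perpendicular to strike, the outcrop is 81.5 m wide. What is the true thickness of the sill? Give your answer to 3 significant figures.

45.6 m

True thickness t = w · sin(dip) = 81.5 × sin 34°
t = 81.5 × 0.5592 = 45.574 m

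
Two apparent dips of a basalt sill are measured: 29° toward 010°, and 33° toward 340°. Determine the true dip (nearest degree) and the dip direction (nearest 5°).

The two traces are lines in the plane: v₁ = (sin 10°·cos 29°, cos 10°·cos 29°, −sin 29°), v₂ = (sin 340°·cos 33°, cos 340°·cos 33°, −sin 33°).
The plane normal is n = v₁ × v₂ ∝ (-0.087, 0.222, 0.367).
Dip δ = arctan(|n_h|/n_z) = arctan(0.238/0.367) = 33.0°.
Dip direction = atan2(-0.087, 0.222) = 339° (azimuth of n's horizontal projection).

true dip 33°, dip direction 340°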